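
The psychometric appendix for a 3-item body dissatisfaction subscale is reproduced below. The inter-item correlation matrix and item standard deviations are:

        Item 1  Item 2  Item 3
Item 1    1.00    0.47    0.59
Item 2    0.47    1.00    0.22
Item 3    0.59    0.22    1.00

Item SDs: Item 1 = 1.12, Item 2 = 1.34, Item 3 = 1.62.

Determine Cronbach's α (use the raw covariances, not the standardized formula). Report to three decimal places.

Cronbach's α = 0.664

Σσ²ᵢ = 1.12² + 1.34² + 1.62² = 5.6744
Covariances σ_ij = r_ij · s_i · s_j:
  σ(Item 1,Item 2) = 0.47 × 1.12 × 1.34 = 0.7054
  σ(Item 1,Item 3) = 0.59 × 1.12 × 1.62 = 1.0705
  σ(Item 2,Item 3) = 0.22 × 1.34 × 1.62 = 0.4776
σ²_T = Σσ²ᵢ + 2·Σσ_ij = 5.6744 + 2 × 2.2535 = 10.1814
α = (3/2)·(1 − 5.6744/10.1814) = 0.664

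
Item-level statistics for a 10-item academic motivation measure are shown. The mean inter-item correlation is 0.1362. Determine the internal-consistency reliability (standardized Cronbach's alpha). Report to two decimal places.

α = 0.61

Standardized α = k·r̄ / (1 + (k−1)·r̄) = 10 × 0.1362 / (1 + 9 × 0.1362)
  = 1.3620 / 2.2258 = 0.61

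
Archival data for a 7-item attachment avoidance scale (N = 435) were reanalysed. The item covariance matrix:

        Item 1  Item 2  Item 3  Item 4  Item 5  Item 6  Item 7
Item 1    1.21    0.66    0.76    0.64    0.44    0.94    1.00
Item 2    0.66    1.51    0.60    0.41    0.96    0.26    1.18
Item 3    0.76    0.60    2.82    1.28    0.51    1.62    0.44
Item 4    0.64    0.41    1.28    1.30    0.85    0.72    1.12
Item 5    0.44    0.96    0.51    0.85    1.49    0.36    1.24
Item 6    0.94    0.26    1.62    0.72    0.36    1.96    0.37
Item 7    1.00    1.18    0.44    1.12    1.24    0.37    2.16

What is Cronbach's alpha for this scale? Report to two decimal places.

Cronbach's alpha = 0.85

Σσᵢ² = 1.21 + 1.51 + 2.82 + 1.30 + 1.49 + 1.96 + 2.16 = 12.45
Sum of off-diagonal covariances = 16.36
Var(T) = 12.45 + 2 × 16.36 = 45.17
α = (k/(k−1))·(1 − Σσᵢ²/Var(T)) = (7/6)·(1 − 12.45/45.17) = 0.85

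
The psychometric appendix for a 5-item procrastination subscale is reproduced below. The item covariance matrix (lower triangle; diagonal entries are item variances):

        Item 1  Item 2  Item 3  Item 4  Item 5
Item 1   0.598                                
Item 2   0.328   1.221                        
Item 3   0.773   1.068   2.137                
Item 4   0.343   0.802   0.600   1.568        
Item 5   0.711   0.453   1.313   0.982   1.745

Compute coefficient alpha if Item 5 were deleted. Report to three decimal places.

Remaining items: Item 1, Item 2, Item 3, Item 4 (k = 4).
Σσᵢ² = 0.598 + 1.221 + 2.137 + 1.568 = 5.524
σ²_T = 5.524 + 2 × 3.914 = 13.352
α (item deleted) = (4/3)·(1 − 5.524/13.352) = 0.782

coefficient alpha = 0.782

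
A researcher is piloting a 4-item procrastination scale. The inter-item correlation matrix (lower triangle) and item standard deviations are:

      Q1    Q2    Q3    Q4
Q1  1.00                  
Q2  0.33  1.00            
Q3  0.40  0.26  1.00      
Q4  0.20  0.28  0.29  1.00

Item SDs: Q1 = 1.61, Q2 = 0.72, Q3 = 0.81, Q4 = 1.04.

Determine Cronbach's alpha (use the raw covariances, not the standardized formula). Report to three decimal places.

Σσ²ᵢ = 1.61² + 0.72² + 0.81² + 1.04² = 4.8482
Covariances σ_ij = r_ij · s_i · s_j:
  σ(Q1,Q2) = 0.33 × 1.61 × 0.72 = 0.3825
  σ(Q1,Q3) = 0.40 × 1.61 × 0.81 = 0.5216
  σ(Q1,Q4) = 0.20 × 1.61 × 1.04 = 0.3349
  σ(Q2,Q3) = 0.26 × 0.72 × 0.81 = 0.1516
  σ(Q2,Q4) = 0.28 × 0.72 × 1.04 = 0.2097
  σ(Q3,Q4) = 0.29 × 0.81 × 1.04 = 0.2443
σ²_T = Σσ²ᵢ + 2·Σσ_ij = 4.8482 + 2 × 1.8446 = 8.5374
α = (4/3)·(1 − 4.8482/8.5374) = 0.576

Cronbach's alpha = 0.576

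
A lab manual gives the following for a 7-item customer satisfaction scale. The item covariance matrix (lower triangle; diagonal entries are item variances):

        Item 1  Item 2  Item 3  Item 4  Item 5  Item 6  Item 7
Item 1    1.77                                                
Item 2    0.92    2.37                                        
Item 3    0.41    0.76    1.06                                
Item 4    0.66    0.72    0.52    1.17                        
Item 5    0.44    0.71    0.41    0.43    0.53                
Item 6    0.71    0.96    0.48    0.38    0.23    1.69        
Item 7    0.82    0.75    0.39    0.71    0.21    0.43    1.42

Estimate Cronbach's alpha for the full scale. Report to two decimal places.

α = 0.82

ΣVar(i) = 1.77 + 2.37 + 1.06 + 1.17 + 0.53 + 1.69 + 1.42 = 10.01
Sum of off-diagonal covariances = 12.05
total variance = 10.01 + 2 × 12.05 = 34.11
α = (k/(k−1))·(1 − ΣVar(i)/total variance) = (7/6)·(1 − 10.01/34.11) = 0.82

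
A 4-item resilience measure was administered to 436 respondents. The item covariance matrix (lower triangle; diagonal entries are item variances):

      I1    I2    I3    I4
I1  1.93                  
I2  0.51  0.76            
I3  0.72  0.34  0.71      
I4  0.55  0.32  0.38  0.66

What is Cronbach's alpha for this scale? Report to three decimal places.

ΣVar(i) = 1.93 + 0.76 + 0.71 + 0.66 = 4.06
Σ_{i<j} σ_ij = 2.82
σ²_T = 4.06 + 2 × 2.82 = 9.70
α = (k/(k−1))·(1 − ΣVar(i)/σ²_T) = (4/3)·(1 − 4.06/9.70) = 0.775

Cronbach's alpha = 0.775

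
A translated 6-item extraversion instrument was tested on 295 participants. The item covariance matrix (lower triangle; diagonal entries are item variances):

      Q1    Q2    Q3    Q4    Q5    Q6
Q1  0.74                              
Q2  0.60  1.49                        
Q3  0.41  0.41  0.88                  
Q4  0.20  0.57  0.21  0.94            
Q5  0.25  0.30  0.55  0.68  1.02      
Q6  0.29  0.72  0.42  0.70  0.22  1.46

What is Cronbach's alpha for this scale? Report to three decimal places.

Cronbach's alpha = 0.800

Σσ²ᵢ = 0.74 + 1.49 + 0.88 + 0.94 + 1.02 + 1.46 = 6.53
Sum of the distinct covariances = 6.53
σ²_total = 6.53 + 2 × 6.53 = 19.59
α = (k/(k−1))·(1 − Σσ²ᵢ/σ²_total) = (6/5)·(1 − 6.53/19.59) = 0.800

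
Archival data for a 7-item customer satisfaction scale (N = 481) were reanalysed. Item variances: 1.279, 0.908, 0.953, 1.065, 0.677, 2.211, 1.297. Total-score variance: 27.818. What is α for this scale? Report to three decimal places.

ΣVar(i) = 1.279 + 0.908 + 0.953 + 1.065 + 0.677 + 2.211 + 1.297 = 8.390
α = (k/(k−1))·(1 − ΣVar(i)/σ²_T) = (7/6)·(1 − 8.390/27.818) = 0.815

α = 0.815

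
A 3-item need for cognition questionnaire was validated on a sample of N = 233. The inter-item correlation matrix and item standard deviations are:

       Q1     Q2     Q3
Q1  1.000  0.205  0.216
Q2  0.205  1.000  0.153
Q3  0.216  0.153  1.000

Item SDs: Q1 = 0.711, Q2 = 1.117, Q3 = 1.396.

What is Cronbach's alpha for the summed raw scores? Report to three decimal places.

Cronbach's alpha = 0.374

Σσ²ᵢ = 0.711² + 1.117² + 1.396² = 3.7020
Covariances σ_ij = r_ij · s_i · s_j:
  σ(Q1,Q2) = 0.205 × 0.711 × 1.117 = 0.1628
  σ(Q1,Q3) = 0.216 × 0.711 × 1.396 = 0.2144
  σ(Q2,Q3) = 0.153 × 1.117 × 1.396 = 0.2386
σ²_T = Σσ²ᵢ + 2·Σσ_ij = 3.7020 + 2 × 0.6158 = 4.9336
α = (3/2)·(1 − 3.7020/4.9336) = 0.374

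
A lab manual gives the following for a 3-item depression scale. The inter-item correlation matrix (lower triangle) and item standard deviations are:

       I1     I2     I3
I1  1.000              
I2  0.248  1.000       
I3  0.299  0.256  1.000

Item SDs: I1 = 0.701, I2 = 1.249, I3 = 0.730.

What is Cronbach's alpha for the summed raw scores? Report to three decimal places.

Cronbach's alpha = 0.478

Σσ²ᵢ = 0.701² + 1.249² + 0.730² = 2.5843
Covariances σ_ij = r_ij · s_i · s_j:
  σ(I1,I2) = 0.248 × 0.701 × 1.249 = 0.2171
  σ(I1,I3) = 0.299 × 0.701 × 0.730 = 0.1530
  σ(I2,I3) = 0.256 × 1.249 × 0.730 = 0.2334
σ²_T = Σσ²ᵢ + 2·Σσ_ij = 2.5843 + 2 × 0.6035 = 3.7913
α = (3/2)·(1 − 2.5843/3.7913) = 0.478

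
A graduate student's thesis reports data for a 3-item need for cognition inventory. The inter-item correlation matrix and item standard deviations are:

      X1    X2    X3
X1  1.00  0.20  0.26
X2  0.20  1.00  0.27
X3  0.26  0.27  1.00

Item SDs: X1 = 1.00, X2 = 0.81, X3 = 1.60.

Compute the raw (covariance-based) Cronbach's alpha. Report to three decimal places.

Cronbach's alpha = 0.458

Σσ²ᵢ = 1.00² + 0.81² + 1.60² = 4.2161
Covariances σ_ij = r_ij · s_i · s_j:
  σ(X1,X2) = 0.20 × 1.00 × 0.81 = 0.1620
  σ(X1,X3) = 0.26 × 1.00 × 1.60 = 0.4160
  σ(X2,X3) = 0.27 × 0.81 × 1.60 = 0.3499
σ²_T = Σσ²ᵢ + 2·Σσ_ij = 4.2161 + 2 × 0.9279 = 6.0719
α = (3/2)·(1 − 4.2161/6.0719) = 0.458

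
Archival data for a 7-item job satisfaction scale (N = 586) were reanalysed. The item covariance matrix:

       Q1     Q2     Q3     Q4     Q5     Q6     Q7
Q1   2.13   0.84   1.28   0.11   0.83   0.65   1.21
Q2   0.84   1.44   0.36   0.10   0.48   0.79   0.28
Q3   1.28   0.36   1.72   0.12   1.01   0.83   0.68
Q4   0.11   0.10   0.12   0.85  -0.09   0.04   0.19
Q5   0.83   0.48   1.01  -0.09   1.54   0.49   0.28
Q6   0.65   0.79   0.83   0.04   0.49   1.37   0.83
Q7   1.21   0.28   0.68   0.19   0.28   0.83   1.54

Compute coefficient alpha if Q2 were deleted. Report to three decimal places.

Remaining items: Q1, Q3, Q4, Q5, Q6, Q7 (k = 6).
ΣVar(i) = 2.13 + 1.72 + 0.85 + 1.54 + 1.37 + 1.54 = 9.15
Var(T) = 9.15 + 2 × 8.46 = 26.07
α (item deleted) = (6/5)·(1 − 9.15/26.07) = 0.779

coefficient alpha = 0.779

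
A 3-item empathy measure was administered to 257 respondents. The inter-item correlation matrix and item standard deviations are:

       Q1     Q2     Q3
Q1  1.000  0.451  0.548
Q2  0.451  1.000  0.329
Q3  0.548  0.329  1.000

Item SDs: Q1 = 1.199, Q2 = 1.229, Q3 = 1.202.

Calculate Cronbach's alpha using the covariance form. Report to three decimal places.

α = 0.704

Σσ²ᵢ = 1.199² + 1.229² + 1.202² = 4.3928
Covariances σ_ij = r_ij · s_i · s_j:
  σ(Q1,Q2) = 0.451 × 1.199 × 1.229 = 0.6646
  σ(Q1,Q3) = 0.548 × 1.199 × 1.202 = 0.7898
  σ(Q2,Q3) = 0.329 × 1.229 × 1.202 = 0.4860
σ²_T = Σσ²ᵢ + 2·Σσ_ij = 4.3928 + 2 × 1.9404 = 8.2736
α = (3/2)·(1 − 4.3928/8.2736) = 0.704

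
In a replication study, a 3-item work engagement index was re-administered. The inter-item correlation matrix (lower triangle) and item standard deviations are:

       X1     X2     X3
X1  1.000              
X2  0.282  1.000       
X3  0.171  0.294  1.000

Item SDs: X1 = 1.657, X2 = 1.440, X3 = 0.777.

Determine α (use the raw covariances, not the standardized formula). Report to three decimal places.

α = 0.466

Σσ²ᵢ = 1.657² + 1.440² + 0.777² = 5.4230
Covariances σ_ij = r_ij · s_i · s_j:
  σ(X1,X2) = 0.282 × 1.657 × 1.440 = 0.6729
  σ(X1,X3) = 0.171 × 1.657 × 0.777 = 0.2202
  σ(X2,X3) = 0.294 × 1.440 × 0.777 = 0.3290
σ²_T = Σσ²ᵢ + 2·Σσ_ij = 5.4230 + 2 × 1.2221 = 7.8672
α = (3/2)·(1 − 5.4230/7.8672) = 0.466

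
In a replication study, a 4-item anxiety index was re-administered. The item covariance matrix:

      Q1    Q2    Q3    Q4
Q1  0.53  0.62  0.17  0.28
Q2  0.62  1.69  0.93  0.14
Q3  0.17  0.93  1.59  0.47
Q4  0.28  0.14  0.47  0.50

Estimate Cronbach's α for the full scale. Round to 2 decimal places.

Σσᵢ² = 0.53 + 1.69 + 1.59 + 0.50 = 4.31
Sum of the distinct covariances = 2.61
Var(T) = 4.31 + 2 × 2.61 = 9.53
α = (k/(k−1))·(1 − Σσᵢ²/Var(T)) = (4/3)·(1 − 4.31/9.53) = 0.73

α = 0.73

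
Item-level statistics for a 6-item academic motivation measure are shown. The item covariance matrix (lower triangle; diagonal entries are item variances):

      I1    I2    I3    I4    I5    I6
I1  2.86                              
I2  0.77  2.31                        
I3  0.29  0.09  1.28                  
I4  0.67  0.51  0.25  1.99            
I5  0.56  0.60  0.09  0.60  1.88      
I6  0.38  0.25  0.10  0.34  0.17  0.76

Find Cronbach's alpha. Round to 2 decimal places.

α = 0.61

Σσᵢ² = 2.86 + 2.31 + 1.28 + 1.99 + 1.88 + 0.76 = 11.08
Σ_{i<j} σ_ij = 5.67
total variance = 11.08 + 2 × 5.67 = 22.42
α = (k/(k−1))·(1 − Σσᵢ²/total variance) = (6/5)·(1 − 11.08/22.42) = 0.61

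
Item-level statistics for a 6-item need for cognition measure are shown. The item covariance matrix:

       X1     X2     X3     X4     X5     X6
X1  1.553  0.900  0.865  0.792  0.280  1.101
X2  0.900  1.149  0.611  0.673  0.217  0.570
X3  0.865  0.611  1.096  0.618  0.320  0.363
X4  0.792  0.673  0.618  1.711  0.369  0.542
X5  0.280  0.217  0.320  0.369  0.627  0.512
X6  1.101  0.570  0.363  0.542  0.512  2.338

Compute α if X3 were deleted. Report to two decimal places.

α = 0.77

Remaining items: X1, X2, X4, X5, X6 (k = 5).
ΣVar(i) = 1.553 + 1.149 + 1.711 + 0.627 + 2.338 = 7.378
Var(T) = 7.378 + 2 × 5.956 = 19.290
α (item deleted) = (5/4)·(1 − 7.378/19.290) = 0.77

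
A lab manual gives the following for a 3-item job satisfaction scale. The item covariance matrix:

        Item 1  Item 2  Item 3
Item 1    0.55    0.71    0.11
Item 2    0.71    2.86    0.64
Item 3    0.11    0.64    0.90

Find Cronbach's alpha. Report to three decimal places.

Cronbach's alpha = 0.606

Σσᵢ² = 0.55 + 2.86 + 0.90 = 4.31
Sum of the distinct covariances = 1.46
Var(T) = 4.31 + 2 × 1.46 = 7.23
α = (k/(k−1))·(1 − Σσᵢ²/Var(T)) = (3/2)·(1 − 4.31/7.23) = 0.606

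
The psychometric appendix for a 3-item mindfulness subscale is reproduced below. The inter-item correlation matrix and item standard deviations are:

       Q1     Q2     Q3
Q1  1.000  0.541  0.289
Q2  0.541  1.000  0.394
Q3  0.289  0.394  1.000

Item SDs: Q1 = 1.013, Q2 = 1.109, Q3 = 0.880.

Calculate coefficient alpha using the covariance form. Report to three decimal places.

coefficient alpha = 0.678

Σσ²ᵢ = 1.013² + 1.109² + 0.880² = 3.0305
Covariances σ_ij = r_ij · s_i · s_j:
  σ(Q1,Q2) = 0.541 × 1.013 × 1.109 = 0.6078
  σ(Q1,Q3) = 0.289 × 1.013 × 0.880 = 0.2576
  σ(Q2,Q3) = 0.394 × 1.109 × 0.880 = 0.3845
σ²_T = Σσ²ᵢ + 2·Σσ_ij = 3.0305 + 2 × 1.2499 = 5.5303
α = (3/2)·(1 − 3.0305/5.5303) = 0.678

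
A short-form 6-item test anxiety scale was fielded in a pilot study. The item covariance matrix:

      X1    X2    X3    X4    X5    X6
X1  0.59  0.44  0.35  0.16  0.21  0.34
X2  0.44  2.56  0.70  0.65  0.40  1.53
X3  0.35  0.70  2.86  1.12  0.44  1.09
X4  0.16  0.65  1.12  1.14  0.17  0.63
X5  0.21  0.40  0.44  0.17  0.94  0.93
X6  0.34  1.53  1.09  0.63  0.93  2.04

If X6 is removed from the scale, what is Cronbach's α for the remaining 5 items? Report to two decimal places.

Remaining items: X1, X2, X3, X4, X5 (k = 5).
ΣVar(i) = 0.59 + 2.56 + 2.86 + 1.14 + 0.94 = 8.09
Var(T) = 8.09 + 2 × 4.64 = 17.37
α (item deleted) = (5/4)·(1 − 8.09/17.37) = 0.67

α = 0.67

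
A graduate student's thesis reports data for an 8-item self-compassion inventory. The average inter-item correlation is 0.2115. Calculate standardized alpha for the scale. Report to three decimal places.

standardized alpha = 0.682

Standardized α = k·r̄ / (1 + (k−1)·r̄) = 8 × 0.2115 / (1 + 7 × 0.2115)
  = 1.6920 / 2.4805 = 0.682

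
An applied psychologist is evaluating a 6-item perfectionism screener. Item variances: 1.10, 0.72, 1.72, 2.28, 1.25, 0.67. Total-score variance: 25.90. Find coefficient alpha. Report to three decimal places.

α = 0.841

Σσ²ᵢ = 1.10 + 0.72 + 1.72 + 2.28 + 1.25 + 0.67 = 7.74
α = (k/(k−1))·(1 − Σσ²ᵢ/σ²_T) = (6/5)·(1 − 7.74/25.90) = 0.841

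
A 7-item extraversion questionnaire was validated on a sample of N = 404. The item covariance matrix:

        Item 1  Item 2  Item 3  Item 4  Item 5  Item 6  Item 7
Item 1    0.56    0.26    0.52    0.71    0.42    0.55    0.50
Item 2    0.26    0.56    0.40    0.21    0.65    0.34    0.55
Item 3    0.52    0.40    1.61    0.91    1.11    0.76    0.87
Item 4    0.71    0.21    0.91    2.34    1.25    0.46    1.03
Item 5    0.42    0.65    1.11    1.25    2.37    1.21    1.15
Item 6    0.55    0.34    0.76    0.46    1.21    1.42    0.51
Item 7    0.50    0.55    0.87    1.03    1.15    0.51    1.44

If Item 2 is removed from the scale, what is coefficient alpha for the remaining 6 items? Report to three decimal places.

α = 0.853

Remaining items: Item 1, Item 3, Item 4, Item 5, Item 6, Item 7 (k = 6).
ΣVar(i) = 0.56 + 1.61 + 2.34 + 2.37 + 1.42 + 1.44 = 9.74
σ²_T = 9.74 + 2 × 11.96 = 33.66
α (item deleted) = (6/5)·(1 − 9.74/33.66) = 0.853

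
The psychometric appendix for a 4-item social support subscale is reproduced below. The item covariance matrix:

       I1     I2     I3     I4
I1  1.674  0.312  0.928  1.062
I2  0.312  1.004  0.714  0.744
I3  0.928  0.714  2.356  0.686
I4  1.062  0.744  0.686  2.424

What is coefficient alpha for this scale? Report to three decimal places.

α = 0.725

ΣVar(i) = 1.674 + 1.004 + 2.356 + 2.424 = 7.458
Sum of off-diagonal covariances = 4.446
σ²_T = 7.458 + 2 × 4.446 = 16.350
α = (k/(k−1))·(1 − ΣVar(i)/σ²_T) = (4/3)·(1 − 7.458/16.350) = 0.725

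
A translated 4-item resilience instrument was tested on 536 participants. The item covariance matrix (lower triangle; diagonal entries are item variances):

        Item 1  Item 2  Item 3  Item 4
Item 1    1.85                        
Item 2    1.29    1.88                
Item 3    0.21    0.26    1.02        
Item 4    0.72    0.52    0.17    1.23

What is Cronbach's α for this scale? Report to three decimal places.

ΣVar(i) = 1.85 + 1.88 + 1.02 + 1.23 = 5.98
Sum of the distinct covariances = 3.17
σ²_total = 5.98 + 2 × 3.17 = 12.32
α = (k/(k−1))·(1 − ΣVar(i)/σ²_total) = (4/3)·(1 − 5.98/12.32) = 0.686

α = 0.686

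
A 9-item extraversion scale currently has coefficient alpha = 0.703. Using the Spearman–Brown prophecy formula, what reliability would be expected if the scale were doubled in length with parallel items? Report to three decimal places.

Length factor m = 2
α' = m·α / (1 + (m−1)·α)
   = 2 × 0.703 / (1 + (2 − 1) × 0.703)
   = 1.4060 / 1.7030 = 0.826

predicted reliability = 0.826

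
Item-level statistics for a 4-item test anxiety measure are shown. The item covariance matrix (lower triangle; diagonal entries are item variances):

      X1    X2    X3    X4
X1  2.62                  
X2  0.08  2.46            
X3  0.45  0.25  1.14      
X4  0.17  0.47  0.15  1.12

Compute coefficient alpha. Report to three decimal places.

α = 0.399

Σσᵢ² = 2.62 + 2.46 + 1.14 + 1.12 = 7.34
Sum of the distinct covariances = 1.57
σ²_total = 7.34 + 2 × 1.57 = 10.48
α = (k/(k−1))·(1 − Σσᵢ²/σ²_total) = (4/3)·(1 − 7.34/10.48) = 0.399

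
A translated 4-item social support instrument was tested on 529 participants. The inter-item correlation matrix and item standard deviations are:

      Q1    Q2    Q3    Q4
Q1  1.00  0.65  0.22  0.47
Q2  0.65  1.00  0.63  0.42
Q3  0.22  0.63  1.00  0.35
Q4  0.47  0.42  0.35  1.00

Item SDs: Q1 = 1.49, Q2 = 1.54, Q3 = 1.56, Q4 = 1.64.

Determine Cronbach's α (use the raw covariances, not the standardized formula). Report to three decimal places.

Cronbach's α = 0.769

Σσ²ᵢ = 1.49² + 1.54² + 1.56² + 1.64² = 9.7149
Covariances σ_ij = r_ij · s_i · s_j:
  σ(Q1,Q2) = 0.65 × 1.49 × 1.54 = 1.4915
  σ(Q1,Q3) = 0.22 × 1.49 × 1.56 = 0.5114
  σ(Q1,Q4) = 0.47 × 1.49 × 1.64 = 1.1485
  σ(Q2,Q3) = 0.63 × 1.54 × 1.56 = 1.5135
  σ(Q2,Q4) = 0.42 × 1.54 × 1.64 = 1.0608
  σ(Q3,Q4) = 0.35 × 1.56 × 1.64 = 0.8954
σ²_T = Σσ²ᵢ + 2·Σσ_ij = 9.7149 + 2 × 6.6211 = 22.9571
α = (4/3)·(1 − 9.7149/22.9571) = 0.769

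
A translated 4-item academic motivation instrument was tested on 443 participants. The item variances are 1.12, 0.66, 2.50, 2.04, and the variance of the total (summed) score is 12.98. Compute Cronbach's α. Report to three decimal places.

α = 0.684

Σσᵢ² = 1.12 + 0.66 + 2.50 + 2.04 = 6.32
α = (k/(k−1))·(1 − Σσᵢ²/σ²_T) = (4/3)·(1 − 6.32/12.98) = 0.684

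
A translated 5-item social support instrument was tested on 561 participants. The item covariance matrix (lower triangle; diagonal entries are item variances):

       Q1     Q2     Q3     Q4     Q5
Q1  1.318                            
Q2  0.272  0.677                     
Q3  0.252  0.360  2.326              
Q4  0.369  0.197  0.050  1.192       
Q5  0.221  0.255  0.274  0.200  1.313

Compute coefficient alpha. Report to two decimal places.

Σσ²ᵢ = 1.318 + 0.677 + 2.326 + 1.192 + 1.313 = 6.826
Σ_{i<j} σ_ij = 2.450
Var(T) = 6.826 + 2 × 2.450 = 11.726
α = (k/(k−1))·(1 − Σσ²ᵢ/Var(T)) = (5/4)·(1 − 6.826/11.726) = 0.52

α = 0.52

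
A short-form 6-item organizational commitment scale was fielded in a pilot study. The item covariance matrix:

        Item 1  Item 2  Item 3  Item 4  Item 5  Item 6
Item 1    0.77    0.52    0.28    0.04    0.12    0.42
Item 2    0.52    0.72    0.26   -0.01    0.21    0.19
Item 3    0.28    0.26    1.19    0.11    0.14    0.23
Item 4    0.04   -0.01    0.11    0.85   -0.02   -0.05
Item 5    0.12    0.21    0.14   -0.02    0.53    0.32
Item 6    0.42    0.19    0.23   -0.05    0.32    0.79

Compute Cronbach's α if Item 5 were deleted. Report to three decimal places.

α = 0.599

Remaining items: Item 1, Item 2, Item 3, Item 4, Item 6 (k = 5).
Σσᵢ² = 0.77 + 0.72 + 1.19 + 0.85 + 0.79 = 4.32
total variance = 4.32 + 2 × 1.99 = 8.30
α (item deleted) = (5/4)·(1 − 4.32/8.30) = 0.599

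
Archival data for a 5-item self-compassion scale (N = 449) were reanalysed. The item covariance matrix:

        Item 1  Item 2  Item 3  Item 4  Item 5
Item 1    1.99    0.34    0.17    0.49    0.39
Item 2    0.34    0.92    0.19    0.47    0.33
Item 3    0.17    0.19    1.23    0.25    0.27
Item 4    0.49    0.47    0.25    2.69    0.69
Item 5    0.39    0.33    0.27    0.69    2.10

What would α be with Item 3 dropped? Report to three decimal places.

Remaining items: Item 1, Item 2, Item 4, Item 5 (k = 4).
Σσᵢ² = 1.99 + 0.92 + 2.69 + 2.10 = 7.70
total variance = 7.70 + 2 × 2.71 = 13.12
α (item deleted) = (4/3)·(1 − 7.70/13.12) = 0.551

α = 0.551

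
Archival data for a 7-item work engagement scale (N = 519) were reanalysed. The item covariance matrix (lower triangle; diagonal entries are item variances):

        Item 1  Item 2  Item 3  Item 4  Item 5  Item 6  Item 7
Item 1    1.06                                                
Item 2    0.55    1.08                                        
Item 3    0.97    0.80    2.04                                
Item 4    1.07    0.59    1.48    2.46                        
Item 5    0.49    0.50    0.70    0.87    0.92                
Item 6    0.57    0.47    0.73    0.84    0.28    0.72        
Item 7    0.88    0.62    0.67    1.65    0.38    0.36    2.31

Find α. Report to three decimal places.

α = 0.869

Σσᵢ² = 1.06 + 1.08 + 2.04 + 2.46 + 0.92 + 0.72 + 2.31 = 10.59
Σ_{i<j} σ_ij = 15.47
σ²_T = 10.59 + 2 × 15.47 = 41.53
α = (k/(k−1))·(1 − Σσᵢ²/σ²_T) = (7/6)·(1 − 10.59/41.53) = 0.869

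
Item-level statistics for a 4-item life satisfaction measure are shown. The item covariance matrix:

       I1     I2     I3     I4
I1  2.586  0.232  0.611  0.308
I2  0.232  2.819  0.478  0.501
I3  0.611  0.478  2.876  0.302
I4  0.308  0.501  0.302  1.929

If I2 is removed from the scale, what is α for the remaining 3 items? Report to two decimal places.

α = 0.37

Remaining items: I1, I3, I4 (k = 3).
Σσ²ᵢ = 2.586 + 2.876 + 1.929 = 7.391
total variance = 7.391 + 2 × 1.221 = 9.833
α (item deleted) = (3/2)·(1 − 7.391/9.833) = 0.37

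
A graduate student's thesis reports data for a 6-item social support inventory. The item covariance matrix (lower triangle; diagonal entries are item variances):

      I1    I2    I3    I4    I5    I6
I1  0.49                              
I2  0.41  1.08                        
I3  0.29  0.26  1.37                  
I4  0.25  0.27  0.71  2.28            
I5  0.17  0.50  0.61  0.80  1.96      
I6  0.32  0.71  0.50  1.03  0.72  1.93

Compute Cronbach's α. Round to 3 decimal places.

Cronbach's α = 0.748

sum of item variances = 0.49 + 1.08 + 1.37 + 2.28 + 1.96 + 1.93 = 9.11
Sum of off-diagonal covariances = 7.55
total variance = 9.11 + 2 × 7.55 = 24.21
α = (k/(k−1))·(1 − sum of item variances/total variance) = (6/5)·(1 − 9.11/24.21) = 0.748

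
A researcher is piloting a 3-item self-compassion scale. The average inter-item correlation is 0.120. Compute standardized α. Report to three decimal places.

α = 0.290

Standardized α = k·r̄ / (1 + (k−1)·r̄) = 3 × 0.120 / (1 + 2 × 0.120)
  = 0.3600 / 1.2400 = 0.290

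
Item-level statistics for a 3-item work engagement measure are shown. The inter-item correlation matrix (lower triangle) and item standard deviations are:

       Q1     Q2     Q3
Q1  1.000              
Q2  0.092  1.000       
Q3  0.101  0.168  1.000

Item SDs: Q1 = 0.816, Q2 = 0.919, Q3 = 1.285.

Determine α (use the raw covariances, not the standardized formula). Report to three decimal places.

α = 0.287

Σσ²ᵢ = 0.816² + 0.919² + 1.285² = 3.1616
Covariances σ_ij = r_ij · s_i · s_j:
  σ(Q1,Q2) = 0.092 × 0.816 × 0.919 = 0.0690
  σ(Q1,Q3) = 0.101 × 0.816 × 1.285 = 0.1059
  σ(Q2,Q3) = 0.168 × 0.919 × 1.285 = 0.1984
σ²_T = Σσ²ᵢ + 2·Σσ_ij = 3.1616 + 2 × 0.3733 = 3.9082
α = (3/2)·(1 − 3.1616/3.9082) = 0.287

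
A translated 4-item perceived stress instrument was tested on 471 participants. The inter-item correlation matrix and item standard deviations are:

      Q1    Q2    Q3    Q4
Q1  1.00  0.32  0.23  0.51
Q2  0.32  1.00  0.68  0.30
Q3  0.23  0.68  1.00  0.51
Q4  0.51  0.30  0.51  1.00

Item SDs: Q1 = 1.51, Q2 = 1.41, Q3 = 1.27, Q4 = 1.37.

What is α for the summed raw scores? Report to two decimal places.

α = 0.74

Σσ²ᵢ = 1.51² + 1.41² + 1.27² + 1.37² = 7.7580
Covariances σ_ij = r_ij · s_i · s_j:
  σ(Q1,Q2) = 0.32 × 1.51 × 1.41 = 0.6813
  σ(Q1,Q3) = 0.23 × 1.51 × 1.27 = 0.4411
  σ(Q1,Q4) = 0.51 × 1.51 × 1.37 = 1.0550
  σ(Q2,Q3) = 0.68 × 1.41 × 1.27 = 1.2177
  σ(Q2,Q4) = 0.30 × 1.41 × 1.37 = 0.5795
  σ(Q3,Q4) = 0.51 × 1.27 × 1.37 = 0.8873
σ²_T = Σσ²ᵢ + 2·Σσ_ij = 7.7580 + 2 × 4.8619 = 17.4818
α = (4/3)·(1 − 7.7580/17.4818) = 0.74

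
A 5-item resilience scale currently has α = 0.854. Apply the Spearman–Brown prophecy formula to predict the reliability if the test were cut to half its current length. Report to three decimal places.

Length factor m = 1/2
α' = m·α / (1 − (1−m)·α)
   = 1/2 × 0.854 / (1 − (1 − 1/2) × 0.854)
   = 0.4270 / 0.5730 = 0.745

predicted reliability = 0.745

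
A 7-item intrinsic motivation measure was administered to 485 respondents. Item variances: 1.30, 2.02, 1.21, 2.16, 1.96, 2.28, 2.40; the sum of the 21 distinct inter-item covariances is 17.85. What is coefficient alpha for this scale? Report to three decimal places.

ΣVar(i) = 1.30 + 2.02 + 1.21 + 2.16 + 1.96 + 2.28 + 2.40 = 13.33
Sum of distinct covariances = 17.85
total variance = ΣVar(i) + 2·Σcov = 13.33 + 2 × 17.85 = 49.03
α = (7/6)·(1 − 13.33/49.03) = 0.849

α = 0.849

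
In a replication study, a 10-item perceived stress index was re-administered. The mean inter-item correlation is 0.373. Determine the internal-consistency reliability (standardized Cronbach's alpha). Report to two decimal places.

α = 0.86

Standardized α = k·r̄ / (1 + (k−1)·r̄) = 10 × 0.373 / (1 + 9 × 0.373)
  = 3.7300 / 4.3570 = 0.86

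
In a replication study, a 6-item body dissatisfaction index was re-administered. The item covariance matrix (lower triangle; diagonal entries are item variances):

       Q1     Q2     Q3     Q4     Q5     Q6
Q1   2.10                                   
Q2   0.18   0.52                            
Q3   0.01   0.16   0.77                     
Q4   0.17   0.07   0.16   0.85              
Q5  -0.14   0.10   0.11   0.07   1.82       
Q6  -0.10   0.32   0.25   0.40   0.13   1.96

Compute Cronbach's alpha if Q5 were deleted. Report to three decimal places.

Remaining items: Q1, Q2, Q3, Q4, Q6 (k = 5).
Σσᵢ² = 2.10 + 0.52 + 0.77 + 0.85 + 1.96 = 6.20
σ²_T = 6.20 + 2 × 1.62 = 9.44
α (item deleted) = (5/4)·(1 − 6.20/9.44) = 0.429

α = 0.429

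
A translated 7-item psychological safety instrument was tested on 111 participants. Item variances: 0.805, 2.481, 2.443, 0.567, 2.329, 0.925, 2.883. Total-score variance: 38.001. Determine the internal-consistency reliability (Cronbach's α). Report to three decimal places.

Cronbach's α = 0.785

sum of item variances = 0.805 + 2.481 + 2.443 + 0.567 + 2.329 + 0.925 + 2.883 = 12.433
α = (k/(k−1))·(1 − sum of item variances/total variance) = (7/6)·(1 − 12.433/38.001) = 0.785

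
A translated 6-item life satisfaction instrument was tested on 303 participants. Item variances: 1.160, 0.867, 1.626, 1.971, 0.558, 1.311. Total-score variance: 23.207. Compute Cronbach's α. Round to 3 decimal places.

sum of item variances = 1.160 + 0.867 + 1.626 + 1.971 + 0.558 + 1.311 = 7.493
α = (k/(k−1))·(1 − sum of item variances/σ²_T) = (6/5)·(1 − 7.493/23.207) = 0.813

Cronbach's α = 0.813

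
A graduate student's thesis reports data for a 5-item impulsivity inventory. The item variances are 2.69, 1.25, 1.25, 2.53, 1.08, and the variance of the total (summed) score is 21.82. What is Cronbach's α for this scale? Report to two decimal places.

ΣVar(i) = 2.69 + 1.25 + 1.25 + 2.53 + 1.08 = 8.80
α = (k/(k−1))·(1 − ΣVar(i)/total variance) = (5/4)·(1 − 8.80/21.82) = 0.75

Cronbach's α = 0.75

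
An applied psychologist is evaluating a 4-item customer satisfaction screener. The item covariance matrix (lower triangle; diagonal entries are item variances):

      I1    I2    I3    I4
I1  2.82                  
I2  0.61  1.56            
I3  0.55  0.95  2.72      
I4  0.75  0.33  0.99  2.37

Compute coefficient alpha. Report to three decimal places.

α = 0.625

ΣVar(i) = 2.82 + 1.56 + 2.72 + 2.37 = 9.47
Sum of off-diagonal covariances = 4.18
σ²_T = 9.47 + 2 × 4.18 = 17.83
α = (k/(k−1))·(1 − ΣVar(i)/σ²_T) = (4/3)·(1 − 9.47/17.83) = 0.625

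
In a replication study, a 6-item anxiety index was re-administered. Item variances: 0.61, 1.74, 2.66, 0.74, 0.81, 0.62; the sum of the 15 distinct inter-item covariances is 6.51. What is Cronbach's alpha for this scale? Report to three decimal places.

Cronbach's alpha = 0.773

Σσᵢ² = 0.61 + 1.74 + 2.66 + 0.74 + 0.81 + 0.62 = 7.18
Sum of distinct covariances = 6.51
σ²_total = Σσᵢ² + 2·Σcov = 7.18 + 2 × 6.51 = 20.20
α = (6/5)·(1 − 7.18/20.20) = 0.773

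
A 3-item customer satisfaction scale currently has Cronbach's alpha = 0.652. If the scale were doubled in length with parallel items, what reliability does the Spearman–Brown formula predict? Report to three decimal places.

Length factor m = 2
α' = m·α / (1 + (m−1)·α)
   = 2 × 0.652 / (1 + (2 − 1) × 0.652)
   = 1.3040 / 1.6520 = 0.789

predicted reliability = 0.789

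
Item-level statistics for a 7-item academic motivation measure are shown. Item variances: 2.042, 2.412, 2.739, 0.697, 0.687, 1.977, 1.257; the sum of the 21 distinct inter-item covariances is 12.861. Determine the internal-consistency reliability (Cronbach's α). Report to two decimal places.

α = 0.80

ΣVar(i) = 2.042 + 2.412 + 2.739 + 0.697 + 0.687 + 1.977 + 1.257 = 11.811
Sum of distinct covariances = 12.861
total variance = ΣVar(i) + 2·Σcov = 11.811 + 2 × 12.861 = 37.533
α = (7/6)·(1 − 11.811/37.533) = 0.80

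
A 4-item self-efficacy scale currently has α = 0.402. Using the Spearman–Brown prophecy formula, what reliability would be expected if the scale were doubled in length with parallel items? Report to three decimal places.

predicted reliability = 0.573

Length factor m = 2
α' = m·α / (1 + (m−1)·α)
   = 2 × 0.402 / (1 + (2 − 1) × 0.402)
   = 0.8040 / 1.4020 = 0.573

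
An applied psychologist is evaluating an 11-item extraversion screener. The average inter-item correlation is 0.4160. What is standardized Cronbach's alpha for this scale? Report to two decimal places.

Standardized α = k·r̄ / (1 + (k−1)·r̄) = 11 × 0.4160 / (1 + 10 × 0.4160)
  = 4.5760 / 5.1600 = 0.89

α = 0.89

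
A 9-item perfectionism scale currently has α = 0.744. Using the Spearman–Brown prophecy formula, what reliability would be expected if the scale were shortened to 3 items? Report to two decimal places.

predicted reliability = 0.49

Length factor m = 3/9 = 0.3333
α' = m·α / (1 − (1−m)·α)
   = 3/9 × 0.744 / (1 − (1 − 3/9) × 0.744)
   = 0.2480 / 0.5040 = 0.49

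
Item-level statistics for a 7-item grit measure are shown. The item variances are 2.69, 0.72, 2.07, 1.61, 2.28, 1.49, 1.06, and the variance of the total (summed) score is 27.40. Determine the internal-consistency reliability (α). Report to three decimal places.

sum of item variances = 2.69 + 0.72 + 2.07 + 1.61 + 2.28 + 1.49 + 1.06 = 11.92
α = (k/(k−1))·(1 − sum of item variances/σ²_total) = (7/6)·(1 − 11.92/27.40) = 0.659

α = 0.659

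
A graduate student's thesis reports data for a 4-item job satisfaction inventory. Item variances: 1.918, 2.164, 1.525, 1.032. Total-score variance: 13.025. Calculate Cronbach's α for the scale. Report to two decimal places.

α = 0.65

Σσ²ᵢ = 1.918 + 2.164 + 1.525 + 1.032 = 6.639
α = (k/(k−1))·(1 − Σσ²ᵢ/total variance) = (4/3)·(1 − 6.639/13.025) = 0.65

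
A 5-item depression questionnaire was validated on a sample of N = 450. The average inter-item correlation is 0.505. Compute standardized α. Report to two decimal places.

standardized α = 0.84

Standardized α = k·r̄ / (1 + (k−1)·r̄) = 5 × 0.505 / (1 + 4 × 0.505)
  = 2.5250 / 3.0200 = 0.84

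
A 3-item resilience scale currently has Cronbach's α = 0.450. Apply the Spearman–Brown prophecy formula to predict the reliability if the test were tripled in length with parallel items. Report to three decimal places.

predicted reliability = 0.711

Length factor m = 3
α' = m·α / (1 + (m−1)·α)
   = 3 × 0.450 / (1 + (3 − 1) × 0.450)
   = 1.3500 / 1.9000 = 0.711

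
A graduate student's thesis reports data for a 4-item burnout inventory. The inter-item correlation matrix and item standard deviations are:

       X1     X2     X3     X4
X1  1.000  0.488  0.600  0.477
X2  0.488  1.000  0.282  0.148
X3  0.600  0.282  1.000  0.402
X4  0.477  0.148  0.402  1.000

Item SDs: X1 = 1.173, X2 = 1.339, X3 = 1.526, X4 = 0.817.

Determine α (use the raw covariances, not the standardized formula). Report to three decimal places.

α = 0.712

Σσ²ᵢ = 1.173² + 1.339² + 1.526² + 0.817² = 6.1650
Covariances σ_ij = r_ij · s_i · s_j:
  σ(X1,X2) = 0.488 × 1.173 × 1.339 = 0.7665
  σ(X1,X3) = 0.600 × 1.173 × 1.526 = 1.0740
  σ(X1,X4) = 0.477 × 1.173 × 0.817 = 0.4571
  σ(X2,X3) = 0.282 × 1.339 × 1.526 = 0.5762
  σ(X2,X4) = 0.148 × 1.339 × 0.817 = 0.1619
  σ(X3,X4) = 0.402 × 1.526 × 0.817 = 0.5012
σ²_T = Σσ²ᵢ + 2·Σσ_ij = 6.1650 + 2 × 3.5369 = 13.2388
α = (4/3)·(1 − 6.1650/13.2388) = 0.712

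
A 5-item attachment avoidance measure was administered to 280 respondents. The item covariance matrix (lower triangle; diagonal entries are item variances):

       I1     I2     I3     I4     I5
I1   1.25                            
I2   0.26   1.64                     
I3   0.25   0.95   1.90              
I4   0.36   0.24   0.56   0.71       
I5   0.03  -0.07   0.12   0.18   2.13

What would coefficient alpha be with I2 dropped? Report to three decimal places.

Remaining items: I1, I3, I4, I5 (k = 4).
Σσ²ᵢ = 1.25 + 1.90 + 0.71 + 2.13 = 5.99
total variance = 5.99 + 2 × 1.50 = 8.99
α (item deleted) = (4/3)·(1 − 5.99/8.99) = 0.445

coefficient alpha = 0.445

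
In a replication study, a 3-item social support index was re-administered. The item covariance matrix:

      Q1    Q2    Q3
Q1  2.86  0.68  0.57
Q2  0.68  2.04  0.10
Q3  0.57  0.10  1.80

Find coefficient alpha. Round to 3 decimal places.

coefficient alpha = 0.431

ΣVar(i) = 2.86 + 2.04 + 1.80 = 6.70
Sum of off-diagonal covariances = 1.35
Var(T) = 6.70 + 2 × 1.35 = 9.40
α = (k/(k−1))·(1 − ΣVar(i)/Var(T)) = (3/2)·(1 − 6.70/9.40) = 0.431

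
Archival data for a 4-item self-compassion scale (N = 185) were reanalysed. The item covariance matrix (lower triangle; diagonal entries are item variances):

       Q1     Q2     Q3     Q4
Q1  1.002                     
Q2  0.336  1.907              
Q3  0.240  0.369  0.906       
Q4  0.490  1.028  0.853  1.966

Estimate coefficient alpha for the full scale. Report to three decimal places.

Σσᵢ² = 1.002 + 1.907 + 0.906 + 1.966 = 5.781
Sum of the distinct covariances = 3.316
Var(T) = 5.781 + 2 × 3.316 = 12.413
α = (k/(k−1))·(1 − Σσᵢ²/Var(T)) = (4/3)·(1 − 5.781/12.413) = 0.712

α = 0.712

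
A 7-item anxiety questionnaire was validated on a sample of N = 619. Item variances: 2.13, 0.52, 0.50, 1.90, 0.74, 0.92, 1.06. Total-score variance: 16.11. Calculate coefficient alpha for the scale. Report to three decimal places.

coefficient alpha = 0.604

ΣVar(i) = 2.13 + 0.52 + 0.50 + 1.90 + 0.74 + 0.92 + 1.06 = 7.77
α = (k/(k−1))·(1 − ΣVar(i)/σ²_T) = (7/6)·(1 − 7.77/16.11) = 0.604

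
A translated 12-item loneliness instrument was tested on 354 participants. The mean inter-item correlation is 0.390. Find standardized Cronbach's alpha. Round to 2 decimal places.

α = 0.88

Standardized α = k·r̄ / (1 + (k−1)·r̄) = 12 × 0.390 / (1 + 11 × 0.390)
  = 4.6800 / 5.2900 = 0.88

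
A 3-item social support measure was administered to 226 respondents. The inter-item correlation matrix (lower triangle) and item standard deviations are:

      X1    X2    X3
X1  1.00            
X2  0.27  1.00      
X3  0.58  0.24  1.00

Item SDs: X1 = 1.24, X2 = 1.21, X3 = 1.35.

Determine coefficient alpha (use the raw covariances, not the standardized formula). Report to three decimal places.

Σσ²ᵢ = 1.24² + 1.21² + 1.35² = 4.8242
Covariances σ_ij = r_ij · s_i · s_j:
  σ(X1,X2) = 0.27 × 1.24 × 1.21 = 0.4051
  σ(X1,X3) = 0.58 × 1.24 × 1.35 = 0.9709
  σ(X2,X3) = 0.24 × 1.21 × 1.35 = 0.3920
σ²_T = Σσ²ᵢ + 2·Σσ_ij = 4.8242 + 2 × 1.7680 = 8.3602
α = (3/2)·(1 − 4.8242/8.3602) = 0.634

α = 0.634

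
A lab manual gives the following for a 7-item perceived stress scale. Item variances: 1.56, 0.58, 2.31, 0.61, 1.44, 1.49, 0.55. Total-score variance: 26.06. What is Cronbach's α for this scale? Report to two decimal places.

α = 0.78

ΣVar(i) = 1.56 + 0.58 + 2.31 + 0.61 + 1.44 + 1.49 + 0.55 = 8.54
α = (k/(k−1))·(1 − ΣVar(i)/σ²_total) = (7/6)·(1 − 8.54/26.06) = 0.78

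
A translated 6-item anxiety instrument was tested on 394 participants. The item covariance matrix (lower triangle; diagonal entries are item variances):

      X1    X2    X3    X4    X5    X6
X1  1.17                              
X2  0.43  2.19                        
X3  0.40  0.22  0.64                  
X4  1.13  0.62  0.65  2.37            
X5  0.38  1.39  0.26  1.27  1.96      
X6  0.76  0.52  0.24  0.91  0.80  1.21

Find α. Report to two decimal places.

sum of item variances = 1.17 + 2.19 + 0.64 + 2.37 + 1.96 + 1.21 = 9.54
Sum of off-diagonal covariances = 9.98
σ²_T = 9.54 + 2 × 9.98 = 29.50
α = (k/(k−1))·(1 − sum of item variances/σ²_T) = (6/5)·(1 − 9.54/29.50) = 0.81

α = 0.81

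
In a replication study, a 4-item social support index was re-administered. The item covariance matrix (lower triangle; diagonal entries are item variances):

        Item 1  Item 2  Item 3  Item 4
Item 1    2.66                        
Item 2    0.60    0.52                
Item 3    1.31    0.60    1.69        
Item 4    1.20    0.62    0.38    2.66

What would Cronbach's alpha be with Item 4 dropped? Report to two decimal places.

α = 0.76

Remaining items: Item 1, Item 2, Item 3 (k = 3).
ΣVar(i) = 2.66 + 0.52 + 1.69 = 4.87
σ²_total = 4.87 + 2 × 2.51 = 9.89
α (item deleted) = (3/2)·(1 − 4.87/9.89) = 0.76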